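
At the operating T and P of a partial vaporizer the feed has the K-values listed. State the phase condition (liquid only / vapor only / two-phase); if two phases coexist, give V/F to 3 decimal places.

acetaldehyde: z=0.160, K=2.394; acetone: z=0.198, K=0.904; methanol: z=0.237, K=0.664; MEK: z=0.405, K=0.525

ΣzᵢKᵢ = 0.932; Σzᵢ/Kᵢ = 1.414.
Since ΣzᵢKᵢ < 1 the mixture is below its bubble point — single liquid phase.

liquid only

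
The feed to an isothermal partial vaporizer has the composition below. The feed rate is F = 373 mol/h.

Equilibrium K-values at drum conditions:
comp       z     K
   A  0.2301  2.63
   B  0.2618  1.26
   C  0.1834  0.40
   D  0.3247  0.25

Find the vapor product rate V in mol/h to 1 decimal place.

Material balance + equilibrium reduce to Σ zᵢ(Kᵢ−1)/(1+β(Kᵢ−1)) = 0.
Check two-phase: ΣzᵢKᵢ = 1.0896 > 1 and Σzᵢ/Kᵢ = 2.0526 > 1, so g(0) = 0.0896 > 0 and g(1) = -1.0526 < 0.
Iterate (Newton) starting at β = 0.5:
  β = 0.5000: g = -0.27996, g' = -0.8018 → β = 0.1508
  β = 0.1508: g = -0.02902, g' = -0.7223 → β = 0.1106
  β = 0.1106: g = 0.00050, g' = -0.7485 → β = 0.1113
Converged at β = 0.1113.
Then V = β·F = 0.1113·373 = 41.5 mol/h and L = F − V = 331.5 mol/h.

V = 41.5 mol/h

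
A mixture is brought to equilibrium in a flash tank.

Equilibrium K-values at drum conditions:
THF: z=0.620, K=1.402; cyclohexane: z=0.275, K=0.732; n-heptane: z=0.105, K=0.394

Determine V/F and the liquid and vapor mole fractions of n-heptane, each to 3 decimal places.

V/F = 0.667, x_n-heptane = 0.176, y_n-heptane = 0.069

Iterate (Newton) starting at V/F = 0.5:
  V/F = 0.500: g = 0.0311, g' = -0.175 → V/F = 0.678
  V/F = 0.678: g = -0.0022, g' = -0.202 → V/F = 0.667
Converged at V/F = 0.667.
Compositions from xᵢ = zᵢ/(1+V/F(Kᵢ−1)), yᵢ = Kᵢxᵢ:
  THF: x = 0.489, y = 0.685
  cyclohexane: x = 0.335, y = 0.245
  n-heptane: x = 0.176, y = 0.069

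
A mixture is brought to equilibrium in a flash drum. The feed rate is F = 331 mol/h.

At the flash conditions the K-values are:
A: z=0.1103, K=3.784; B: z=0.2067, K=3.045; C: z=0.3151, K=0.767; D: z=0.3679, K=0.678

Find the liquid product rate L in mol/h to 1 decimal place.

L = 59.9 mol/h

Newton–Raphson from ψ = 0.5:
  ψ = 0.5000: g = 0.11308, g' = -0.4368 → ψ = 0.7589
  ψ = 0.7589: g = 0.01834, g' = -0.3130 → ψ = 0.8174
  ψ = 0.8174: g = 0.00048, g' = -0.2971 → ψ = 0.8191
Converged at ψ = 0.8191.
Then V = ψ·F = 0.8191·331 = 271.1 mol/h and L = F − V = 59.9 mol/h.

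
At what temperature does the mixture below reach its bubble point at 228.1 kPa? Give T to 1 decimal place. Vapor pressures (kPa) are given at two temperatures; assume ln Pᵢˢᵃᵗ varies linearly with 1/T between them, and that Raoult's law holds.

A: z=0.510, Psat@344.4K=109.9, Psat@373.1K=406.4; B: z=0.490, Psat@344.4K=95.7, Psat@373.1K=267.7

T = 363.1 K

Bubble-point temperature: ΣzᵢPᵢˢᵃᵗ(T) = P. Interpolate ln Pᵢˢᵃᵗ = aᵢ + bᵢ/T.
  T = 344.4 K: ΣzᵢPᵢˢᵃᵗ = 102.94 kPa
  T = 373.1 K: ΣzᵢPᵢˢᵃᵗ = 338.44 kPa
  T = 358.8 K: ΣzᵢPᵢˢᵃᵗ = 191.09 kPa
  T = 366.0 K: ΣzᵢPᵢˢᵃᵗ = 256.11 kPa
  T = 362.4 K: ΣzᵢPᵢˢᵃᵗ = 221.51 kPa
  T = 364.2 K: ΣzᵢPᵢˢᵃᵗ = 238.26 kPa
Interpolating between 362.4 K and 364.2 K gives T ≈ 363.1 K.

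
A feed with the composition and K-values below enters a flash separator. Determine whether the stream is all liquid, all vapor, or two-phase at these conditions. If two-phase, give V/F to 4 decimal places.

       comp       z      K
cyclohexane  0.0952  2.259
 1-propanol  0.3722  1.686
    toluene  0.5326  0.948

all vapor

ΣzᵢKᵢ = 1.3475; Σzᵢ/Kᵢ = 0.8247.
Since Σzᵢ/Kᵢ < 1 the mixture is above its dew point — single vapor phase.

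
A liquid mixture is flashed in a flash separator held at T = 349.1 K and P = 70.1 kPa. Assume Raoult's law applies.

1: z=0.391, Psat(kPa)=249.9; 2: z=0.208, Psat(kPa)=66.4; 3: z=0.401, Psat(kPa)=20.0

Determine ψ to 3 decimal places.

ψ = 0.482

Raoult's law: Kᵢ = Pᵢˢᵃᵗ/P = Pᵢˢᵃᵗ/70.1.
  K_1 = 249.9/70.1 = 3.56491, K_2 = 66.4/70.1 = 0.94722, K_3 = 20.0/70.1 = 0.28531
Material balance + equilibrium reduce to Σ zᵢ(Kᵢ−1)/(1+ψ(Kᵢ−1)) = 0.
Check two-phase: ΣzᵢKᵢ = 1.705 > 1 and Σzᵢ/Kᵢ = 1.735 > 1, so g(0) = 0.705 > 0 and g(1) = -0.735 < 0.
Newton–Raphson from ψ = 0.6:
  ψ = 0.600: g = -0.1181, g' = -1.027 → ψ = 0.485
  ψ = 0.485: g = -0.0030, g' = -0.991 → ψ = 0.482
Converged at ψ = 0.482.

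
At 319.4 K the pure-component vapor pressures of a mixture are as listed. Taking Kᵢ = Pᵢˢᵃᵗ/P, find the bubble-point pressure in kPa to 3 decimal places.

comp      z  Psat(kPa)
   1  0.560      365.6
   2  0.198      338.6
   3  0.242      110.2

Pbub = 298.447 kPa

At the bubble point ψ → 0, so ΣzᵢKᵢ = 1 with Kᵢ = Pᵢˢᵃᵗ/P ⇒ P = ΣzᵢPᵢˢᵃᵗ.
P = 0.560·365.6 + 0.198·338.6 + 0.242·110.2 = 298.447 kPa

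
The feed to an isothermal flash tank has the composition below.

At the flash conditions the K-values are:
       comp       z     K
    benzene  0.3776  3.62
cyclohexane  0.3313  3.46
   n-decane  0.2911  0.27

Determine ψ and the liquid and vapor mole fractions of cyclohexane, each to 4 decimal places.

Let ψ = V/F and solve Σ zᵢ(Kᵢ−1)/(1+ψ(Kᵢ−1)) = 0.
g(0) = ΣzᵢKᵢ − 1 = 1.5918 and g(1) = 1 − Σzᵢ/Kᵢ = -0.2782, so a root lies in (0, 1).
Newton iteration, ψ⁰ = 0.5:
  ψ = 0.5000: g = 0.45909, g' = -1.2736 → ψ = 0.8605
  ψ = 0.8605: g = -0.00597, g' = -1.5729 → ψ = 0.8567
  ψ = 0.8567: g = -0.00003, g' = -1.5591 → ψ = 0.8566
Converged at ψ = 0.8566.
Compositions from xᵢ = zᵢ/(1+ψ(Kᵢ−1)), yᵢ = Kᵢxᵢ:
  benzene: x = 0.1164, y = 0.4213
  cyclohexane: x = 0.1066, y = 0.3689
  n-decane: x = 0.7770, y = 0.2098

ψ = 0.8566, x_cyclohexane = 0.1066, y_cyclohexane = 0.3689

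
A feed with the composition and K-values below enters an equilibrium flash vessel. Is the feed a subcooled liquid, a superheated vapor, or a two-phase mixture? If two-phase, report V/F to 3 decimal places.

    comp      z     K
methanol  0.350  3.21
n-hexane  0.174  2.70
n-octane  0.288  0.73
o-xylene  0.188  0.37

ΣzᵢKᵢ = 1.873; Σzᵢ/Kᵢ = 1.076.
Both exceed 1, so a two-phase solution exists.
Material balance + equilibrium reduce to Σ zᵢ(Kᵢ−1)/(1+ψ(Kᵢ−1)) = 0.
Newton iteration, ψ⁰ = 0.3:
  ψ = 0.300: g = 0.4304, g' = -0.977 → ψ = 0.741
  ψ = 0.741: g = 0.1051, g' = -0.639 → ψ = 0.905
  ψ = 0.905: g = -0.0040, g' = -0.708 → ψ = 0.899
Converged at ψ = 0.899.

two-phase, V/F = 0.899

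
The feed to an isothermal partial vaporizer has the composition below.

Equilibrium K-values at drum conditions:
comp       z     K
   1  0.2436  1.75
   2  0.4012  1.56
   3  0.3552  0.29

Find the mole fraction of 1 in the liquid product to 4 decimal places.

Newton iteration, V/F⁰ = 0.5:
  V/F = 0.5000: g = -0.08260, g' = -0.5797 → V/F = 0.3575
  V/F = 0.3575: g = -0.00672, g' = -0.4941 → V/F = 0.3439
  V/F = 0.3439: g = -0.00004, g' = -0.4885 → V/F = 0.3438
Converged at V/F = 0.3438.
Compositions from xᵢ = zᵢ/(1+V/F(Kᵢ−1)), yᵢ = Kᵢxᵢ:
  1: x = 0.1937, y = 0.3389
  2: x = 0.3364, y = 0.5248
  3: x = 0.4699, y = 0.1363

x_1 = 0.1937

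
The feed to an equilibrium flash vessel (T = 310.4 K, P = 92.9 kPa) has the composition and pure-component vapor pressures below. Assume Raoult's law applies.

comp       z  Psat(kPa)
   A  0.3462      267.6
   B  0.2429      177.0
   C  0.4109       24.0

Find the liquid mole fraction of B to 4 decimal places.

Raoult's law: Kᵢ = Pᵢˢᵃᵗ/P = Pᵢˢᵃᵗ/92.9.
  K_A = 267.6/92.9 = 2.880517, K_B = 177.0/92.9 = 1.905274, K_C = 24.0/92.9 = 0.258342
Iterate (Newton) starting at ψ = 0.39:
  ψ = 0.3900: g = 0.10933, g' = -0.9636 → ψ = 0.5035
  ψ = 0.5035: g = -0.00088, g' = -0.9926 → ψ = 0.5026
Converged at ψ = 0.5026.
Compositions from xᵢ = zᵢ/(1+ψ(Kᵢ−1)), yᵢ = Kᵢxᵢ:
  A: x = 0.1780, y = 0.5127
  B: x = 0.1669, y = 0.3181
  C: x = 0.6551, y = 0.1692

x_B = 0.1669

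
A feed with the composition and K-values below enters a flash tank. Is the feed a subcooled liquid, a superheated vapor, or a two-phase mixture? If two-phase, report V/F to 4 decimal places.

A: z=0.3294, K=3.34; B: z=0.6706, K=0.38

two-phase, V/F = 0.2447

ΣzᵢKᵢ = 1.3550; Σzᵢ/Kᵢ = 1.8634.
Both exceed 1, so a two-phase solution exists.
Rachford–Rice: g(ψ) = Σ zᵢ(Kᵢ−1)/(1+ψ(Kᵢ−1)) = 0.
Binary case is linear: z₁(K₁−1)(1+ψ(K₂−1)) + z₂(K₂−1)(1+ψ(K₁−1)) = 0
⇒ ψ = [z₁(K₁−1)+z₂(K₂−1)] / [−(K₁−1)(K₂−1)] = 0.35502/1.45080 = 0.2447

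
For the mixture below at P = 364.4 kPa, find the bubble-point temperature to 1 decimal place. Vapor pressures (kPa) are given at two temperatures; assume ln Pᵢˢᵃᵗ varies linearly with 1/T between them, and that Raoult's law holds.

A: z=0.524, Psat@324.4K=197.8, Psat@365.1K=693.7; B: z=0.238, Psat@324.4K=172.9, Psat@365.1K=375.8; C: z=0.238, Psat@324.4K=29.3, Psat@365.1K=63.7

T = 355.3 K

Bubble-point temperature: ΣzᵢPᵢˢᵃᵗ(T) = P. Interpolate ln Pᵢˢᵃᵗ = aᵢ + bᵢ/T.
  T = 324.4 K: ΣzᵢPᵢˢᵃᵗ = 151.77 kPa
  T = 365.1 K: ΣzᵢPᵢˢᵃᵗ = 468.10 kPa
  T = 344.8 K: ΣzᵢPᵢˢᵃᵗ = 274.40 kPa
  T = 355.0 K: ΣzᵢPᵢˢᵃᵗ = 361.20 kPa
  T = 360.1 K: ΣzᵢPᵢˢᵃᵗ = 412.36 kPa
  T = 357.6 K: ΣzᵢPᵢˢᵃᵗ = 386.59 kPa
Interpolating between 355.0 K and 357.6 K gives T ≈ 355.3 K.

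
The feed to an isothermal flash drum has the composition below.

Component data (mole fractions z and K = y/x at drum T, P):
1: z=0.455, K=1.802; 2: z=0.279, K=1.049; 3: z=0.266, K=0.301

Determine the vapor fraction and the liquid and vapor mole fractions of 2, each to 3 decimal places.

Let ψ = V/F and solve Σ zᵢ(Kᵢ−1)/(1+ψ(Kᵢ−1)) = 0.
g(0) = ΣzᵢKᵢ − 1 = 0.193 and g(1) = 1 − Σzᵢ/Kᵢ = -0.402, so a root lies in (0, 1).
Newton–Raphson from ψ = 0.6:
  ψ = 0.600: g = -0.0606, g' = -0.520 → ψ = 0.483
  ψ = 0.483: g = -0.0045, g' = -0.449 → ψ = 0.473
Converged at ψ = 0.473.
Compositions from xᵢ = zᵢ/(1+ψ(Kᵢ−1)), yᵢ = Kᵢxᵢ:
  1: x = 0.330, y = 0.594
  2: x = 0.273, y = 0.286
  3: x = 0.398, y = 0.120

ψ = 0.473, x_2 = 0.273, y_2 = 0.286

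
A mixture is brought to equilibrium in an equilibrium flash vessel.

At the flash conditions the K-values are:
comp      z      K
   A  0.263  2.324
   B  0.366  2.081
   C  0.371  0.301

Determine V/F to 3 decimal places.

Rachford–Rice: g(V/F) = Σ zᵢ(Kᵢ−1)/(1+V/F(Kᵢ−1)) = 0.
Feasibility: ΣzᵢKᵢ = 1.485, Σzᵢ/Kᵢ = 1.522 — both > 1, two phases present.
Newton iteration, V/F⁰ = 0.5:
  V/F = 0.500: g = 0.0677, g' = -0.776 → V/F = 0.587
  V/F = 0.587: g = -0.0020, g' = -0.828 → V/F = 0.585
Converged at V/F = 0.585.

V/F = 0.585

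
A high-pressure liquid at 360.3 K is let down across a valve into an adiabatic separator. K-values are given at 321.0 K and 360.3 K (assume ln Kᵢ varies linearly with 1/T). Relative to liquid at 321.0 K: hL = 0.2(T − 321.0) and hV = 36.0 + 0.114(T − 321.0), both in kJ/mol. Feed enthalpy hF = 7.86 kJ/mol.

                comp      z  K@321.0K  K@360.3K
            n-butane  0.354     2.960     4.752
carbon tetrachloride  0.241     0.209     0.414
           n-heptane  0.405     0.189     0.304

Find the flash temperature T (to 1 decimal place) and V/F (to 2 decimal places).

T = 329.3 K, V/F = 0.18

Adiabatic flash: solve Rachford–Rice at each trial T, then check hF = ψ·hV(T) + (1−ψ)·hL(T).
  T = 321.0 K: K = (2.960, 0.209, 0.189), RR gives ψ = 0.111, H_out = 3.994 kJ/mol
  T = 360.3 K: K = (4.752, 0.414, 0.304), RR gives ψ = 0.367, H_out = 19.838 kJ/mol
  T = 340.6 K: K = (3.800, 0.300, 0.243), RR gives ψ = 0.250, H_out = 12.504 kJ/mol
  T = 330.8 K: K = (3.366, 0.252, 0.215), RR gives ψ = 0.186, H_out = 8.496 kJ/mol
  T = 325.9 K: K = (3.160, 0.230, 0.202), RR gives ψ = 0.150, H_out = 6.324 kJ/mol
  T = 328.4 K: K = (3.264, 0.241, 0.208), RR gives ψ = 0.169, H_out = 7.449 kJ/mol
Linear interpolation between T = 328.4 (H_out = 7.449) and T = 330.8 (H_out = 8.496) on hF = 7.86 gives T ≈ 329.3 K, at which ψ = 0.18.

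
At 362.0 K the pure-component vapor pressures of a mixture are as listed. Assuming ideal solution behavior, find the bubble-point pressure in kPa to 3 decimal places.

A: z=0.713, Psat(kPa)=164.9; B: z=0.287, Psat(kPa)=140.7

Pbub = 157.955 kPa

At the bubble point ψ → 0, so ΣzᵢKᵢ = 1 with Kᵢ = Pᵢˢᵃᵗ/P ⇒ P = ΣzᵢPᵢˢᵃᵗ.
P = 0.713·164.9 + 0.287·140.7 = 157.955 kPa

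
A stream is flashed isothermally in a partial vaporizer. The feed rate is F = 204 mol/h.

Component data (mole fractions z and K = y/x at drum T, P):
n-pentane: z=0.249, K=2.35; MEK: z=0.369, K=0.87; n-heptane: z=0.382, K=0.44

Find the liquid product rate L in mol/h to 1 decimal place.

Let ψ = V/F and solve Σ zᵢ(Kᵢ−1)/(1+ψ(Kᵢ−1)) = 0.
Feasibility: ΣzᵢKᵢ = 1.074, Σzᵢ/Kᵢ = 1.398 — both > 1, two phases present.
Newton iteration, ψ⁰ = 0.5:
  ψ = 0.500: g = -0.1477, g' = -0.400 → ψ = 0.131
  ψ = 0.131: g = 0.0061, g' = -0.474 → ψ = 0.144
Converged at ψ = 0.144.
Then V = ψ·F = 0.1437·204 = 29.3 mol/h and L = F − V = 174.7 mol/h.

L = 174.7 mol/h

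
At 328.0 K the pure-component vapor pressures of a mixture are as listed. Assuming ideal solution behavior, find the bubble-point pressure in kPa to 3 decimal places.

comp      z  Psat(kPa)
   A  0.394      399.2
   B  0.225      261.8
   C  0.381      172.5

At the bubble point ψ → 0, so ΣzᵢKᵢ = 1 with Kᵢ = Pᵢˢᵃᵗ/P ⇒ P = ΣzᵢPᵢˢᵃᵗ.
P = 0.394·399.2 + 0.225·261.8 + 0.381·172.5 = 281.912 kPa

Pbub = 281.912 kPa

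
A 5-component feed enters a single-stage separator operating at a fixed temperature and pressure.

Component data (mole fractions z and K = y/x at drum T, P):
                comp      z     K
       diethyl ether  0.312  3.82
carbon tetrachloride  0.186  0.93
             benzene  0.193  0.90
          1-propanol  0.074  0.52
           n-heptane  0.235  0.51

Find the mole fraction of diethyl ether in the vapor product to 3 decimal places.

y_diethyl ether = 0.375

Newton iteration, ψ⁰ = 0.55:
  ψ = 0.550: g = 0.1050, g' = -0.522 → ψ = 0.751
  ψ = 0.751: g = 0.0097, g' = -0.441 → ψ = 0.773
Converged at ψ = 0.773.
Compositions from xᵢ = zᵢ/(1+ψ(Kᵢ−1)), yᵢ = Kᵢxᵢ:
  diethyl ether: x = 0.098, y = 0.375
  carbon tetrachloride: x = 0.197, y = 0.183
  benzene: x = 0.209, y = 0.188
  1-propanol: x = 0.118, y = 0.061
  n-heptane: x = 0.378, y = 0.193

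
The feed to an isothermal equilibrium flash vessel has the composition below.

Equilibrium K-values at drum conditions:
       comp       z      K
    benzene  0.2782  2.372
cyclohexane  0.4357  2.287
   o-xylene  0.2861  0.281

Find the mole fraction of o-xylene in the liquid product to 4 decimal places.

Let ψ = V/F and solve Σ zᵢ(Kᵢ−1)/(1+ψ(Kᵢ−1)) = 0.
Feasibility: ΣzᵢKᵢ = 1.7367, Σzᵢ/Kᵢ = 1.3259 — both > 1, two phases present.
Newton–Raphson from ψ = 0.6:
  ψ = 0.6000: g = 0.16399, g' = -0.8448 → ψ = 0.7941
  ψ = 0.7941: g = -0.01948, g' = -1.1000 → ψ = 0.7764
  ψ = 0.7764: g = -0.00035, g' = -1.0612 → ψ = 0.7761
Converged at ψ = 0.7761.
Compositions from xᵢ = zᵢ/(1+ψ(Kᵢ−1)), yᵢ = Kᵢxᵢ:
  benzene: x = 0.1347, y = 0.3196
  cyclohexane: x = 0.2180, y = 0.4985
  o-xylene: x = 0.6473, y = 0.1819

x_o-xylene = 0.6473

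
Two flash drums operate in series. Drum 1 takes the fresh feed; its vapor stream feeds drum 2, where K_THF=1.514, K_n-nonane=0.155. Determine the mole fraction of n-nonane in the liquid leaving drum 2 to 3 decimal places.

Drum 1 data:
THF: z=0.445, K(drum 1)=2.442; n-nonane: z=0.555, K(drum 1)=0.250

Drum 1:
Rachford–Rice: g(ψ₁) = Σ zᵢ(Kᵢ−1)/(1+ψ₁(Kᵢ−1)) = 0.
Feasibility: ΣzᵢKᵢ = 1.225, Σzᵢ/Kᵢ = 2.402 — both > 1, two phases present.
Binary case is linear: z₁(K₁−1)(1+ψ₁(K₂−1)) + z₂(K₂−1)(1+ψ₁(K₁−1)) = 0
⇒ ψ₁ = [z₁(K₁−1)+z₂(K₂−1)] / [−(K₁−1)(K₂−1)] = 0.2254/1.0815 = 0.208
Drum-1 compositions:
  THF: x = 0.342, y = 0.836
  n-nonane: x = 0.658, y = 0.164
Drum-2 feed = drum-1 vapor: z₂ = (0.8355, 0.1645).
Drum 2:
Material balance + equilibrium reduce to Σ zᵢ(Kᵢ−1)/(1+ψ₂(Kᵢ−1)) = 0.
Check two-phase: ΣzᵢKᵢ = 1.290 > 1 and Σzᵢ/Kᵢ = 1.613 > 1, so g(0) = 0.290 > 0 and g(1) = -0.613 < 0.
Newton–Raphson from ψ₂ = 0.5:
  ψ₂ = 0.500: g = 0.1010, g' = -0.492 → ψ₂ = 0.705
  ψ₂ = 0.705: g = -0.0289, g' = -0.839 → ψ₂ = 0.671
  ψ₂ = 0.671: g = -0.0016, g' = -0.748 → ψ₂ = 0.669
Converged at ψ₂ = 0.669.
  THF: x = 0.622, y = 0.941
  n-nonane: x = 0.378, y = 0.059

x_n-nonane (drum 2) = 0.378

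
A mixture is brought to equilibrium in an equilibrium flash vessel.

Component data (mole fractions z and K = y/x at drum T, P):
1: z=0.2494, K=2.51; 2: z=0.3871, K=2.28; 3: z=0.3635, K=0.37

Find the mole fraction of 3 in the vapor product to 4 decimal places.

Newton–Raphson from ψ = 0.52:
  ψ = 0.5200: g = 0.16786, g' = -0.7261 → ψ = 0.7512
  ψ = 0.7512: g = -0.00568, g' = -0.8096 → ψ = 0.7442
  ψ = 0.7442: g = -0.00002, g' = -0.8038 → ψ = 0.7441
Converged at ψ = 0.7441.
Compositions from xᵢ = zᵢ/(1+ψ(Kᵢ−1)), yᵢ = Kᵢxᵢ:
  1: x = 0.1174, y = 0.2948
  2: x = 0.1983, y = 0.4520
  3: x = 0.6843, y = 0.2532

y_3 = 0.2532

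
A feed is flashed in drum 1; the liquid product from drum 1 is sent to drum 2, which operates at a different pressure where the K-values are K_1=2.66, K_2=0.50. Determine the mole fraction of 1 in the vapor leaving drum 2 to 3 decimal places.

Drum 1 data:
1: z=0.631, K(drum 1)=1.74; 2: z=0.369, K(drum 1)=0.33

y_1 (drum 2) = 0.616

Drum 1:
Rachford–Rice: g(ψ₁) = Σ zᵢ(Kᵢ−1)/(1+ψ₁(Kᵢ−1)) = 0.
Feasibility: ΣzᵢKᵢ = 1.220, Σzᵢ/Kᵢ = 1.481 — both > 1, two phases present.
Binary case is linear: z₁(K₁−1)(1+ψ₁(K₂−1)) + z₂(K₂−1)(1+ψ₁(K₁−1)) = 0
⇒ ψ₁ = [z₁(K₁−1)+z₂(K₂−1)] / [−(K₁−1)(K₂−1)] = 0.2197/0.4958 = 0.443
Drum-1 compositions:
  1: x = 0.475, y = 0.827
  2: x = 0.525, y = 0.173
Drum-2 feed = drum-1 liquid: z₂ = (0.4752, 0.5248).
Drum 2:
Binary case is linear: z₁(K₁−1)(1+ψ₂(K₂−1)) + z₂(K₂−1)(1+ψ₂(K₁−1)) = 0
⇒ ψ₂ = [z₁(K₁−1)+z₂(K₂−1)] / [−(K₁−1)(K₂−1)] = 0.5264/0.8300 = 0.634
  1: x = 0.231, y = 0.616
  2: x = 0.769, y = 0.384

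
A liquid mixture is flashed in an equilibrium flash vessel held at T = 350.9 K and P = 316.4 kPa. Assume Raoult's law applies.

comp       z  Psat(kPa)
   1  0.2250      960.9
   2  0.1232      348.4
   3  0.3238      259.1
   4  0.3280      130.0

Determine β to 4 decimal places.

Raoult's law: Kᵢ = Pᵢˢᵃᵗ/P = Pᵢˢᵃᵗ/316.4.
  K_1 = 960.9/316.4 = 3.036979, K_2 = 348.4/316.4 = 1.101138, K_3 = 259.1/316.4 = 0.818900, K_4 = 130.0/316.4 = 0.410872
Let β = V/F and solve Σ zᵢ(Kᵢ−1)/(1+β(Kᵢ−1)) = 0.
g(0) = ΣzᵢKᵢ − 1 = 0.2189 and g(1) = 1 − Σzᵢ/Kᵢ = -0.3797, so a root lies in (0, 1).
Iterate (Newton) starting at β = 0.5:
  β = 0.5000: g = -0.09948, g' = -0.4719 → β = 0.2892
  β = 0.2892: g = 0.00573, g' = -0.5481 → β = 0.2996
  β = 0.2996: g = 0.00004, g' = -0.5409 → β = 0.2997
Converged at β = 0.2997.

β = 0.2997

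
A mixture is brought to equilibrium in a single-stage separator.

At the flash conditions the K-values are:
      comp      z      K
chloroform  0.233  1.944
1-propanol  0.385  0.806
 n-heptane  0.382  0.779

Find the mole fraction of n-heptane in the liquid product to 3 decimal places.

Material balance + equilibrium reduce to Σ zᵢ(Kᵢ−1)/(1+ψ(Kᵢ−1)) = 0.
Feasibility: ΣzᵢKᵢ = 1.061, Σzᵢ/Kᵢ = 1.088 — both > 1, two phases present.
Iterate (Newton) starting at ψ = 0.38:
  ψ = 0.380: g = -0.0109, g' = -0.152 → ψ = 0.308
  ψ = 0.308: g = 0.0004, g' = -0.162 → ψ = 0.310
Converged at ψ = 0.310.
Compositions from xᵢ = zᵢ/(1+ψ(Kᵢ−1)), yᵢ = Kᵢxᵢ:
  chloroform: x = 0.180, y = 0.350
  1-propanol: x = 0.410, y = 0.330
  n-heptane: x = 0.410, y = 0.319

x_n-heptane = 0.410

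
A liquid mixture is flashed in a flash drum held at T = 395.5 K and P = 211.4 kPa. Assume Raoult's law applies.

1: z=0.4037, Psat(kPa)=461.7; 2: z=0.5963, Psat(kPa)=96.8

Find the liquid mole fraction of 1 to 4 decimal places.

x_1 = 0.3141

Raoult's law: Kᵢ = Pᵢˢᵃᵗ/P = Pᵢˢᵃᵗ/211.4.
  K_1 = 461.7/211.4 = 2.184011, K_2 = 96.8/211.4 = 0.457900
Rachford–Rice: g(β) = Σ zᵢ(Kᵢ−1)/(1+β(Kᵢ−1)) = 0.
Feasibility: ΣzᵢKᵢ = 1.1547, Σzᵢ/Kᵢ = 1.4871 — both > 1, two phases present.
Binary case is linear: z₁(K₁−1)(1+β(K₂−1)) + z₂(K₂−1)(1+β(K₁−1)) = 0
⇒ β = [z₁(K₁−1)+z₂(K₂−1)] / [−(K₁−1)(K₂−1)] = 0.15473/0.64185 = 0.2411
Compositions from xᵢ = zᵢ/(1+β(Kᵢ−1)), yᵢ = Kᵢxᵢ:
  1: x = 0.3141, y = 0.6859
  2: x = 0.6859, y = 0.3141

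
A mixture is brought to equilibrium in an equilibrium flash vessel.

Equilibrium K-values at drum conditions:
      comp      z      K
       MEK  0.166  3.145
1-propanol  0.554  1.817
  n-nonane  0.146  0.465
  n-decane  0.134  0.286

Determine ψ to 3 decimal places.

Material balance + equilibrium reduce to Σ zᵢ(Kᵢ−1)/(1+ψ(Kᵢ−1)) = 0.
Feasibility: ΣzᵢKᵢ = 1.635, Σzᵢ/Kᵢ = 1.140 — both > 1, two phases present.
Iterate (Newton) starting at ψ = 0.5:
  ψ = 0.500: g = 0.2377, g' = -0.607 → ψ = 0.891
  ψ = 0.891: g = -0.0284, g' = -0.884 → ψ = 0.859
  ψ = 0.859: g = -0.0010, g' = -0.823 → ψ = 0.858
Converged at ψ = 0.858.

ψ = 0.858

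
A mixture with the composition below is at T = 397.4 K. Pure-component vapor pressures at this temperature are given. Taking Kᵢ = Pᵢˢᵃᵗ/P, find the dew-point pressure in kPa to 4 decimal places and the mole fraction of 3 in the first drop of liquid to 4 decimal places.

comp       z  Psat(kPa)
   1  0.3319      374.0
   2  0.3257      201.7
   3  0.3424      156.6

At the dew point ψ → 1, so Σzᵢ/Kᵢ = 1 with Kᵢ = Pᵢˢᵃᵗ/P ⇒ 1/P = Σzᵢ/Pᵢˢᵃᵗ.
1/P = 0.3319/374.0 + 0.3257/201.7 + 0.3424/156.6 = 0.0046887 ⇒ P = 213.2801 kPa
xᵢ = zᵢP/Pᵢˢᵃᵗ ⇒ x_3 = 0.3424·213.2801/156.6 = 0.4663

Pdew = 213.2801 kPa, x_3 = 0.4663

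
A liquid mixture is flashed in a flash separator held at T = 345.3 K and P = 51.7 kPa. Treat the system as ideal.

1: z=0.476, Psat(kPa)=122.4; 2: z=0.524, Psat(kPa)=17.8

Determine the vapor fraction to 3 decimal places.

ψ = 0.343

Raoult's law: Kᵢ = Pᵢˢᵃᵗ/P = Pᵢˢᵃᵗ/51.7.
  K_1 = 122.4/51.7 = 2.36750, K_2 = 17.8/51.7 = 0.34429
Rachford–Rice: g(ψ) = Σ zᵢ(Kᵢ−1)/(1+ψ(Kᵢ−1)) = 0.
Feasibility: ΣzᵢKᵢ = 1.307, Σzᵢ/Kᵢ = 1.723 — both > 1, two phases present.
Binary case is linear: z₁(K₁−1)(1+ψ(K₂−1)) + z₂(K₂−1)(1+ψ(K₁−1)) = 0
⇒ ψ = [z₁(K₁−1)+z₂(K₂−1)] / [−(K₁−1)(K₂−1)] = 0.3073/0.8967 = 0.343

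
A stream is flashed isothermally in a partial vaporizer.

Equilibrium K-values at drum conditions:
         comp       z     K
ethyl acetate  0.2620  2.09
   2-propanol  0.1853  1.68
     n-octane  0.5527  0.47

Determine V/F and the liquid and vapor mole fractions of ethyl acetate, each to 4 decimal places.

V/F = 0.2380, x_ethyl acetate = 0.2080, y_ethyl acetate = 0.4348

Iterate (Newton) starting at V/F = 0.5:
  V/F = 0.5000: g = -0.11967, g' = -0.4655 → V/F = 0.2429
  V/F = 0.2429: g = -0.00229, g' = -0.4622 → V/F = 0.2380
Converged at V/F = 0.2380.
Compositions from xᵢ = zᵢ/(1+V/F(Kᵢ−1)), yᵢ = Kᵢxᵢ:
  ethyl acetate: x = 0.2080, y = 0.4348
  2-propanol: x = 0.1595, y = 0.2679
  n-octane: x = 0.6325, y = 0.2973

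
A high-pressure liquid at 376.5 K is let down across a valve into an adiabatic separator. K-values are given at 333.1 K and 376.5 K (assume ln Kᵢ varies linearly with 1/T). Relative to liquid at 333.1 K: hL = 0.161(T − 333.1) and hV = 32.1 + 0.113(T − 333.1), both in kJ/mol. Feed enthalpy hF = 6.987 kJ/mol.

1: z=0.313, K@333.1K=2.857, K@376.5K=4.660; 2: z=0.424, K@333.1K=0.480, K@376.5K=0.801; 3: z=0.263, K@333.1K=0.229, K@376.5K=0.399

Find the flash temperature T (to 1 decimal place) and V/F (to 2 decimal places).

T = 338.3 K, V/F = 0.19

Adiabatic flash: solve Rachford–Rice at each trial T, then check hF = ψ·hV(T) + (1−ψ)·hL(T).
  T = 333.1 K: K = (2.857, 0.480, 0.229), RR gives ψ = 0.136, H_out = 4.374 kJ/mol
  T = 376.5 K: K = (4.660, 0.801, 0.399), RR gives ψ = 0.623, H_out = 25.700 kJ/mol
  T = 354.8 K: K = (3.704, 0.630, 0.307), RR gives ψ = 0.366, H_out = 14.855 kJ/mol
  T = 344.0 K: K = (3.268, 0.553, 0.267), RR gives ψ = 0.253, H_out = 9.757 kJ/mol
  T = 338.6 K: K = (3.061, 0.516, 0.248), RR gives ψ = 0.197, H_out = 7.145 kJ/mol
  T = 335.9 K: K = (2.960, 0.498, 0.238), RR gives ψ = 0.167, H_out = 5.802 kJ/mol
  T = 337.2 K: K = (3.008, 0.507, 0.243), RR gives ψ = 0.182, H_out = 6.452 kJ/mol
Linear interpolation between T = 337.2 (H_out = 6.452) and T = 338.6 (H_out = 7.145) on hF = 6.987 gives T ≈ 338.3 K, at which ψ = 0.19.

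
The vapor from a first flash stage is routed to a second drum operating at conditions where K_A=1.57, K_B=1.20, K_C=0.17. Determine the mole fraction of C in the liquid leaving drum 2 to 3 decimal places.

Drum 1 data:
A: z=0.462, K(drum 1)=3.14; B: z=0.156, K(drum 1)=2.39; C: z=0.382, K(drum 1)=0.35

x_C (drum 2) = 0.362

Drum 1:
Rachford–Rice: g(ψ₁) = Σ zᵢ(Kᵢ−1)/(1+ψ₁(Kᵢ−1)) = 0.
Feasibility: ΣzᵢKᵢ = 1.957, Σzᵢ/Kᵢ = 1.304 — both > 1, two phases present.
Newton–Raphson from ψ₁ = 0.5:
  ψ₁ = 0.500: g = 0.2377, g' = -0.953 → ψ₁ = 0.749
  ψ₁ = 0.749: g = 0.0018, g' = -0.998 → ψ₁ = 0.751
Converged at ψ₁ = 0.751.
Drum-1 compositions:
  A: x = 0.177, y = 0.556
  B: x = 0.076, y = 0.182
  C: x = 0.747, y = 0.261
Drum-2 feed = drum-1 vapor: z₂ = (0.5563, 0.1824, 0.2613).
Drum 2:
Material balance + equilibrium reduce to Σ zᵢ(Kᵢ−1)/(1+ψ₂(Kᵢ−1)) = 0.
Check two-phase: ΣzᵢKᵢ = 1.137 > 1 and Σzᵢ/Kᵢ = 2.043 > 1, so g(0) = 0.137 > 0 and g(1) = -1.043 < 0.
Newton iteration, ψ₂⁰ = 0.64:
  ψ₂ = 0.640: g = -0.1979, g' = -0.922 → ψ₂ = 0.425
  ψ₂ = 0.425: g = -0.0463, g' = -0.553 → ψ₂ = 0.342
  ψ₂ = 0.342: g = -0.0031, g' = -0.484 → ψ₂ = 0.335
Converged at ψ₂ = 0.335.
  A: x = 0.467, y = 0.733
  B: x = 0.171, y = 0.205
  C: x = 0.362, y = 0.062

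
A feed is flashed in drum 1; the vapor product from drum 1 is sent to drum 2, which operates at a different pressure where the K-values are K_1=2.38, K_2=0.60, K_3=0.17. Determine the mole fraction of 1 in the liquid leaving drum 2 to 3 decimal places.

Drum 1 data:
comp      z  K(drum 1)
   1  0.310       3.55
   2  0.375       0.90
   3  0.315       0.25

x_1 (drum 2) = 0.284

Drum 1:
Rachford–Rice: g(ψ₁) = Σ zᵢ(Kᵢ−1)/(1+ψ₁(Kᵢ−1)) = 0.
Check two-phase: ΣzᵢKᵢ = 1.517 > 1 and Σzᵢ/Kᵢ = 1.764 > 1, so g(0) = 0.517 > 0 and g(1) = -0.764 < 0.
Newton iteration, ψ₁⁰ = 0.5:
  ψ₁ = 0.500: g = -0.0700, g' = -0.847 → ψ₁ = 0.417
Converged at ψ₁ = 0.417.
Drum-1 compositions:
  1: x = 0.150, y = 0.533
  2: x = 0.391, y = 0.352
  3: x = 0.458, y = 0.115
Drum-2 feed = drum-1 vapor: z₂ = (0.5332, 0.3522, 0.1146).
Drum 2:
Material balance + equilibrium reduce to Σ zᵢ(Kᵢ−1)/(1+ψ₂(Kᵢ−1)) = 0.
g(0) = ΣzᵢKᵢ − 1 = 0.500 and g(1) = 1 − Σzᵢ/Kᵢ = -0.485, so a root lies in (0, 1).
Newton iteration, ψ₂⁰ = 0.5:
  ψ₂ = 0.500: g = 0.0967, g' = -0.674 → ψ₂ = 0.643
  ψ₂ = 0.643: g = -0.0041, g' = -0.751 → ψ₂ = 0.638
Converged at ψ₂ = 0.638.
  1: x = 0.284, y = 0.675
  2: x = 0.473, y = 0.284
  3: x = 0.244, y = 0.041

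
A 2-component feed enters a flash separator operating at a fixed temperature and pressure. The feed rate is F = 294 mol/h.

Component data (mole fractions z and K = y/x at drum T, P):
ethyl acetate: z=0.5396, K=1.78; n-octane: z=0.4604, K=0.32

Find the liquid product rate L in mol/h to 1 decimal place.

L = 234.2 mol/h

Iterate (Newton) starting at ψ = 0.4:
  ψ = 0.4000: g = -0.10925, g' = -0.5924 → ψ = 0.2156
  ψ = 0.2156: g = -0.00655, g' = -0.5329 → ψ = 0.2033
Converged at ψ = 0.2033.
Then V = ψ·F = 0.2033·294 = 59.8 mol/h and L = F − V = 234.2 mol/h.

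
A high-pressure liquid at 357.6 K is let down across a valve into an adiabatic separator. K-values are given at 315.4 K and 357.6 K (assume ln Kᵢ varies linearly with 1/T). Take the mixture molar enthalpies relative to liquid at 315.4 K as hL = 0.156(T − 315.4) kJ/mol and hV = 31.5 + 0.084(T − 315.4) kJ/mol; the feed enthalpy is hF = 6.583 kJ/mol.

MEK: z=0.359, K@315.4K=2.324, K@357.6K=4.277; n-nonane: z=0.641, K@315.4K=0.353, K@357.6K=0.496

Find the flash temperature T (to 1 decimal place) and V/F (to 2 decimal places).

Adiabatic flash: solve Rachford–Rice at each trial T, then check hF = ψ·hV(T) + (1−ψ)·hL(T).
  T = 315.4 K: K = (2.324, 0.353), RR gives ψ = 0.071, H_out = 2.228 kJ/mol
  T = 357.6 K: K = (4.277, 0.496), RR gives ψ = 0.517, H_out = 21.289 kJ/mol
  T = 336.5 K: K = (3.214, 0.423), RR gives ψ = 0.333, H_out = 13.261 kJ/mol
  T = 325.9 K: K = (2.745, 0.387), RR gives ψ = 0.219, H_out = 8.361 kJ/mol
  T = 320.6 K: K = (2.527, 0.370), RR gives ψ = 0.150, H_out = 5.481 kJ/mol
  T = 323.2 K: K = (2.633, 0.378), RR gives ψ = 0.185, H_out = 6.940 kJ/mol
  T = 321.9 K: K = (2.580, 0.374), RR gives ψ = 0.168, H_out = 6.222 kJ/mol
  T = 322.5 K: K = (2.604, 0.376), RR gives ψ = 0.176, H_out = 6.556 kJ/mol
Linear interpolation between T = 322.5 (H_out = 6.556) and T = 323.2 (H_out = 6.940) on hF = 6.583 gives T ≈ 322.5 K, at which ψ = 0.18.

T = 322.5 K, V/F = 0.18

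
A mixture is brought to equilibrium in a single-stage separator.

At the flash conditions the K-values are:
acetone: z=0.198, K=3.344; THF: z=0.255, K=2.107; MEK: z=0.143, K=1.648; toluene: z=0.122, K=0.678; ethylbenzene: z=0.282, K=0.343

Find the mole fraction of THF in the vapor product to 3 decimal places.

y_THF = 0.301

Material balance + equilibrium reduce to Σ zᵢ(Kᵢ−1)/(1+ψ(Kᵢ−1)) = 0.
g(0) = ΣzᵢKᵢ − 1 = 0.615 and g(1) = 1 − Σzᵢ/Kᵢ = -0.269, so a root lies in (0, 1).
Newton iteration, ψ⁰ = 0.4:
  ψ = 0.400: g = 0.2124, g' = -0.718 → ψ = 0.696
  ψ = 0.696: g = 0.0080, g' = -0.719 → ψ = 0.707
Converged at ψ = 0.707.
Compositions from xᵢ = zᵢ/(1+ψ(Kᵢ−1)), yᵢ = Kᵢxᵢ:
  acetone: x = 0.075, y = 0.249
  THF: x = 0.143, y = 0.301
  MEK: x = 0.098, y = 0.162
  toluene: x = 0.158, y = 0.107
  ethylbenzene: x = 0.526, y = 0.181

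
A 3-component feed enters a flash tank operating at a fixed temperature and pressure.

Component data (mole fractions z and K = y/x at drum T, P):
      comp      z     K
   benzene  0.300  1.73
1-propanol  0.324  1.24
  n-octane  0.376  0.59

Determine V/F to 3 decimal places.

V/F = 0.677

Rachford–Rice: g(V/F) = Σ zᵢ(Kᵢ−1)/(1+V/F(Kᵢ−1)) = 0.
Check two-phase: ΣzᵢKᵢ = 1.143 > 1 and Σzᵢ/Kᵢ = 1.072 > 1, so g(0) = 0.143 > 0 and g(1) = -0.072 < 0.
Newton iteration, V/F⁰ = 0.41:
  V/F = 0.410: g = 0.0540, g' = -0.201 → V/F = 0.678
  V/F = 0.678: g = -0.0002, g' = -0.207 → V/F = 0.677
Converged at V/F = 0.677.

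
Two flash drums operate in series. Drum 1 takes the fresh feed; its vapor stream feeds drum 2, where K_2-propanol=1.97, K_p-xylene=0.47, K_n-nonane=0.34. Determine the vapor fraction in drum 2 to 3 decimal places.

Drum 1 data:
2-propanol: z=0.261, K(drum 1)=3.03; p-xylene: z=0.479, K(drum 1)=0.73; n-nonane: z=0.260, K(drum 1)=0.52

Drum 1:
Rachford–Rice: g(ψ₁) = Σ zᵢ(Kᵢ−1)/(1+ψ₁(Kᵢ−1)) = 0.
Feasibility: ΣzᵢKᵢ = 1.276, Σzᵢ/Kᵢ = 1.242 — both > 1, two phases present.
Newton–Raphson from ψ₁ = 0.5:
  ψ₁ = 0.500: g = -0.0508, g' = -0.415 → ψ₁ = 0.378
  ψ₁ = 0.378: g = 0.0034, g' = -0.477 → ψ₁ = 0.385
Converged at ψ₁ = 0.385.
Drum-1 compositions:
  2-propanol: x = 0.147, y = 0.444
  p-xylene: x = 0.535, y = 0.390
  n-nonane: x = 0.319, y = 0.166
Drum-2 feed = drum-1 vapor: z₂ = (0.4439, 0.3902, 0.1658).
Drum 2:
Newton–Raphson from ψ₂ = 0.5:
  ψ₂ = 0.500: g = -0.1548, g' = -0.553 → ψ₂ = 0.220
  ψ₂ = 0.220: g = -0.0074, g' = -0.523 → ψ₂ = 0.206
Converged at ψ₂ = 0.206.
  2-propanol: x = 0.370, y = 0.729
  p-xylene: x = 0.438, y = 0.206
  n-nonane: x = 0.192, y = 0.065

V/F (drum 2) = 0.206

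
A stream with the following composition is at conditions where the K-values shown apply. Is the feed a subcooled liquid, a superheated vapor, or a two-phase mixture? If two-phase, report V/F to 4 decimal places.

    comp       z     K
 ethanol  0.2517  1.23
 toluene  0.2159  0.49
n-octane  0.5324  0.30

subcooled liquid

ΣzᵢKᵢ = 0.5751; Σzᵢ/Kᵢ = 2.4199.
Since ΣzᵢKᵢ < 1 the mixture is below its bubble point — single liquid phase.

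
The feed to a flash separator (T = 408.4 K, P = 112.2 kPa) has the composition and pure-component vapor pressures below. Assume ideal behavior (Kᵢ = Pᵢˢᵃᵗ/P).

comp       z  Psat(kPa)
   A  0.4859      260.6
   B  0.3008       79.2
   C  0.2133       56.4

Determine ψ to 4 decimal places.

ψ = 0.8521

Raoult's law: Kᵢ = Pᵢˢᵃᵗ/P = Pᵢˢᵃᵗ/112.2.
  K_A = 260.6/112.2 = 2.322638, K_B = 79.2/112.2 = 0.705882, K_C = 56.4/112.2 = 0.502674
Rachford–Rice: g(ψ) = Σ zᵢ(Kᵢ−1)/(1+ψ(Kᵢ−1)) = 0.
g(0) = ΣzᵢKᵢ − 1 = 0.4481 and g(1) = 1 − Σzᵢ/Kᵢ = -0.0597, so a root lies in (0, 1).
Newton–Raphson from ψ = 0.5:
  ψ = 0.5000: g = 0.14193, g' = -0.4372 → ψ = 0.8246
  ψ = 0.8246: g = 0.01077, g' = -0.3914 → ψ = 0.8521
Converged at ψ = 0.8521.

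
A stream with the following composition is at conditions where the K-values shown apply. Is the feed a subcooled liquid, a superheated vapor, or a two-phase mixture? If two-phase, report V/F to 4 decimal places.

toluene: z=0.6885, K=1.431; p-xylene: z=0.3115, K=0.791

ΣzᵢKᵢ = 1.2316; Σzᵢ/Kᵢ = 0.8749.
Since Σzᵢ/Kᵢ < 1 the mixture is above its dew point — single vapor phase.

superheated vapor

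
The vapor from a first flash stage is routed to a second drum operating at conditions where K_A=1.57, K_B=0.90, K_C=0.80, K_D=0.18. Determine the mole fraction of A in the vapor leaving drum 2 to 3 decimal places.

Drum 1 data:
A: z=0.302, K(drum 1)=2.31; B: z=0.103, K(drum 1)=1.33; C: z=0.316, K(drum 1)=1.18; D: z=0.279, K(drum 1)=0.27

Drum 1:
Let ψ₁ = V/F and solve Σ zᵢ(Kᵢ−1)/(1+ψ₁(Kᵢ−1)) = 0.
g(0) = ΣzᵢKᵢ − 1 = 0.283 and g(1) = 1 − Σzᵢ/Kᵢ = -0.509, so a root lies in (0, 1).
Newton–Raphson from ψ₁ = 0.35:
  ψ₁ = 0.350: g = 0.0817, g' = -0.530 → ψ₁ = 0.504
  ψ₁ = 0.504: g = -0.0027, g' = -0.577 → ψ₁ = 0.499
Converged at ψ₁ = 0.499.
Drum-1 compositions:
  A: x = 0.183, y = 0.422
  B: x = 0.088, y = 0.118
  C: x = 0.290, y = 0.342
  D: x = 0.439, y = 0.119
Drum-2 feed = drum-1 vapor: z₂ = (0.4217, 0.1176, 0.3421, 0.1186).
Drum 2:
Newton–Raphson from ψ₂ = 0.5:
  ψ₂ = 0.500: g = -0.0661, g' = -0.330 → ψ₂ = 0.300
  ψ₂ = 0.300: g = -0.0085, g' = -0.257 → ψ₂ = 0.267
  ψ₂ = 0.267: g = -0.0001, g' = -0.250 → ψ₂ = 0.266
Converged at ψ₂ = 0.266.
  A: x = 0.366, y = 0.575
  B: x = 0.121, y = 0.109
  C: x = 0.361, y = 0.289
  D: x = 0.152, y = 0.027

y_A (drum 2) = 0.575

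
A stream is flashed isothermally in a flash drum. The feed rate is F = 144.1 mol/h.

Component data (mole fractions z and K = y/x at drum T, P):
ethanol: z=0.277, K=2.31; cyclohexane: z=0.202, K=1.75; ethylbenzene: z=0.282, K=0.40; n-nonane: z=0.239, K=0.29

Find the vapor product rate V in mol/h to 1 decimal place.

Material balance + equilibrium reduce to Σ zᵢ(Kᵢ−1)/(1+V/F(Kᵢ−1)) = 0.
Feasibility: ΣzᵢKᵢ = 1.175, Σzᵢ/Kᵢ = 1.764 — both > 1, two phases present.
Newton–Raphson from V/F = 0.5:
  V/F = 0.500: g = -0.1754, g' = -0.730 → V/F = 0.260
  V/F = 0.260: g = -0.0111, g' = -0.668 → V/F = 0.243
Converged at V/F = 0.243.
Then V = V/F·F = 0.2434·144.1 = 35.1 mol/h and L = F − V = 109.0 mol/h.

V = 35.1 mol/h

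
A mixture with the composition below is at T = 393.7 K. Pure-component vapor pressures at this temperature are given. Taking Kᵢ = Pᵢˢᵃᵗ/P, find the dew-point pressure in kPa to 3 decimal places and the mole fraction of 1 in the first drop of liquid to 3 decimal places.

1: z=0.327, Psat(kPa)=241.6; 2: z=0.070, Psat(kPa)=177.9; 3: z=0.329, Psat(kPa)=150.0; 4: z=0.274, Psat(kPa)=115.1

Pdew = 158.207 kPa, x_1 = 0.214

At the dew point ψ → 1, so Σzᵢ/Kᵢ = 1 with Kᵢ = Pᵢˢᵃᵗ/P ⇒ 1/P = Σzᵢ/Pᵢˢᵃᵗ.
1/P = 0.327/241.6 + 0.070/177.9 + 0.329/150.0 + 0.274/115.1 = 0.006321 ⇒ P = 158.207 kPa
xᵢ = zᵢP/Pᵢˢᵃᵗ ⇒ x_1 = 0.327·158.207/241.6 = 0.214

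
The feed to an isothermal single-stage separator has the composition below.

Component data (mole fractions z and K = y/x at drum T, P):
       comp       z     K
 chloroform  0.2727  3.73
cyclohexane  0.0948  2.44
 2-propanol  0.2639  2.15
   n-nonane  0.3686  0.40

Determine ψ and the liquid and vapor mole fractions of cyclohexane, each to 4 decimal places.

ψ = 0.8357, x_cyclohexane = 0.0430, y_cyclohexane = 0.1050

Let ψ = V/F and solve Σ zᵢ(Kᵢ−1)/(1+ψ(Kᵢ−1)) = 0.
Feasibility: ΣzᵢKᵢ = 1.9633, Σzᵢ/Kᵢ = 1.1562 — both > 1, two phases present.
Iterate (Newton) starting at ψ = 0.59:
  ψ = 0.5900: g = 0.19742, g' = -0.7975 → ψ = 0.8375
  ψ = 0.8375: g = -0.00158, g' = -0.8553 → ψ = 0.8357
Converged at ψ = 0.8357.
Compositions from xᵢ = zᵢ/(1+ψ(Kᵢ−1)), yᵢ = Kᵢxᵢ:
  chloroform: x = 0.0831, y = 0.3100
  cyclohexane: x = 0.0430, y = 0.1050
  2-propanol: x = 0.1346, y = 0.2893
  n-nonane: x = 0.7393, y = 0.2957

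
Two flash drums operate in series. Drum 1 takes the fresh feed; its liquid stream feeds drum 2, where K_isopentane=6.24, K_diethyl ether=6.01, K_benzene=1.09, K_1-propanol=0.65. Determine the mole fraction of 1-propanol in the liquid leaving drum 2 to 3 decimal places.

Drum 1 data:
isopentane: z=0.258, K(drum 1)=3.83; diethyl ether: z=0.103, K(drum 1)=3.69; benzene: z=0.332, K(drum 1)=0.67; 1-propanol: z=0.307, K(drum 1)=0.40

Drum 1:
Let ψ₁ = V/F and solve Σ zᵢ(Kᵢ−1)/(1+ψ₁(Kᵢ−1)) = 0.
Check two-phase: ΣzᵢKᵢ = 1.713 > 1 and Σzᵢ/Kᵢ = 1.358 > 1, so g(0) = 0.713 > 0 and g(1) = -0.358 < 0.
Newton iteration, ψ₁⁰ = 0.5:
  ψ₁ = 0.500: g = 0.0261, g' = -0.767 → ψ₁ = 0.534
  ψ₁ = 0.534: g = 0.0004, g' = -0.746 → ψ₁ = 0.535
Converged at ψ₁ = 0.535.
Drum-1 compositions:
  isopentane: x = 0.103, y = 0.393
  diethyl ether: x = 0.042, y = 0.156
  benzene: x = 0.403, y = 0.270
  1-propanol: x = 0.452, y = 0.181
Drum-2 feed = drum-1 liquid: z₂ = (0.1027, 0.0422, 0.4031, 0.4520).
Drum 2:
Material balance + equilibrium reduce to Σ zᵢ(Kᵢ−1)/(1+ψ₂(Kᵢ−1)) = 0.
Check two-phase: ΣzᵢKᵢ = 1.628 > 1 and Σzᵢ/Kᵢ = 1.089 > 1, so g(0) = 0.628 > 0 and g(1) = -0.089 < 0.
Newton–Raphson from ψ₂ = 0.5:
  ψ₂ = 0.500: g = 0.0520, g' = -0.386 → ψ₂ = 0.635
  ψ₂ = 0.635: g = 0.0059, g' = -0.306 → ψ₂ = 0.654
Converged at ψ₂ = 0.654.
  isopentane: x = 0.023, y = 0.145
  diethyl ether: x = 0.010, y = 0.059
  benzene: x = 0.381, y = 0.415
  1-propanol: x = 0.586, y = 0.381

x_1-propanol (drum 2) = 0.586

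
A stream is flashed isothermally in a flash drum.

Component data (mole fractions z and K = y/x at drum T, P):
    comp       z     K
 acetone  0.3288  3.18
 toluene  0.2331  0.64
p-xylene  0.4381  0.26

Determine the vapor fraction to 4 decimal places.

ψ = 0.2256

Newton iteration, ψ⁰ = 0.5:
  ψ = 0.5000: g = -0.27397, g' = -1.0071 → ψ = 0.2280
  ψ = 0.2280: g = -0.00257, g' = -1.0803 → ψ = 0.2256
Converged at ψ = 0.2256.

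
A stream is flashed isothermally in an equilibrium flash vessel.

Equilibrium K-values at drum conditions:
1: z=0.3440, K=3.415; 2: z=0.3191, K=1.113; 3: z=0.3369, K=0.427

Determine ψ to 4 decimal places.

Let ψ = V/F and solve Σ zᵢ(Kᵢ−1)/(1+ψ(Kᵢ−1)) = 0.
g(0) = ΣzᵢKᵢ − 1 = 0.6738 and g(1) = 1 − Σzᵢ/Kᵢ = -0.1764, so a root lies in (0, 1).
Newton iteration, ψ⁰ = 0.47:
  ψ = 0.4700: g = 0.15915, g' = -0.6510 → ψ = 0.7145
  ψ = 0.7145: g = 0.01132, g' = -0.5907 → ψ = 0.7336
Converged at ψ = 0.7336.

ψ = 0.7336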